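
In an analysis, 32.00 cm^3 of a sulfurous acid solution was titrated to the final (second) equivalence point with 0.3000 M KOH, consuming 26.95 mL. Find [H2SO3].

n(KOH) = 0.3000 x 0.02695 = 0.008085 mol.
At the final (second) equivalence point, 2 mol OH^- react per mol H2SO3, so n(H2SO3) = 0.008085 / 2 = 0.004042 mol.
[H2SO3] = 0.004042 / 0.03200 L = 0.126 M.

0.126 M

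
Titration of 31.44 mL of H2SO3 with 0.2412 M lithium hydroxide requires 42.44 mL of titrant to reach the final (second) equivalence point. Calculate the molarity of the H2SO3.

0.163 M

n(LiOH) = 0.2412 x 0.04244 = 0.01024 mol.
At the final (second) equivalence point, 2 mol OH^- react per mol H2SO3, so n(H2SO3) = 0.01024 / 2 = 0.005118 mol.
[H2SO3] = 0.005118 / 0.03144 L = 0.163 M.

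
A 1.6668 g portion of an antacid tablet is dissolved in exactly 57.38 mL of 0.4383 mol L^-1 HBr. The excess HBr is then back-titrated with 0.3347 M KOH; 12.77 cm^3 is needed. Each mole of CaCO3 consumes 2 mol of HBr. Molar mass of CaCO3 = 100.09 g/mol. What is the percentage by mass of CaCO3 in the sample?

Total n(HBr) added = 0.4383 x 0.05738 = 0.02515 mol.
n(KOH) used = 0.3347 x 0.01277 = 0.004274 mol, which equals the excess n(HBr).
So n(HBr) consumed by the sample = 0.02515 - 0.004274 = 0.02088 mol.
n(CaCO3) = 0.02088 / 2 = 0.01044 mol.
mass CaCO3 = 0.01044 x 100.09 = 1.045 g, so %CaCO3 = 1.045/1.6668 x 100 = 62.7%.

62.7%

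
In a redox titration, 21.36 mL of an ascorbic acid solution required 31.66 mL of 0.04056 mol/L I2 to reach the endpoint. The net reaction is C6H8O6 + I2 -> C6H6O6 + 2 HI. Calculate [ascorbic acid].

0.0601 M

n(I2) = 0.04056 x 0.03166 = 0.001284 mol.
From the balanced equation, 1 mol I2 reacts with 1 mol ascorbic acid, so n(ascorbic acid) = 0.001284 x 1/1 = 0.001284 mol.
[ascorbic acid] = 0.001284 / 0.02136 L = 0.0601 M.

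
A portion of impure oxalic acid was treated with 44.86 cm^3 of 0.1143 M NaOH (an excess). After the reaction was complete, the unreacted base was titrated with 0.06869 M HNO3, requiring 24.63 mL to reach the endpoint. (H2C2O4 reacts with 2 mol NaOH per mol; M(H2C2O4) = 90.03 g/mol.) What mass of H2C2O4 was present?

Total n(NaOH) added = 0.1143 x 0.04486 = 0.005127 mol.
n(HNO3) used = 0.06869 x 0.02463 = 0.001692 mol, which equals the excess n(NaOH).
So n(NaOH) consumed by the sample = 0.005127 - 0.001692 = 0.003436 mol.
n(H2C2O4) = 0.003436 / 2 = 0.001718 mol.
mass = 0.001718 mol x 90.03 g/mol = 0.155 g.

0.155 g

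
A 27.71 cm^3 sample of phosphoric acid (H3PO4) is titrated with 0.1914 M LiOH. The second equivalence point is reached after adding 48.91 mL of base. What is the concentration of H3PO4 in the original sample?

n(LiOH) = 0.1914 x 0.04891 = 0.009361 mol.
At the second equivalence point, 2 mol OH^- react per mol H3PO4, so n(H3PO4) = 0.009361 / 2 = 0.004681 mol.
[H3PO4] = 0.004681 / 0.02771 L = 0.169 M.

0.169 M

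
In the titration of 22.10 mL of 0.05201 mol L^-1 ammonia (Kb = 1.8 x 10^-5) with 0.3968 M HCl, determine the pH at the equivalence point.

5.30

n(NH3) = 0.05201 x 0.02210 = 0.001149 mol; V(HCl) at equivalence = 0.001149/0.3968 = 0.002897 L.
At equivalence the base is fully converted to NH4+; total volume = 0.02500 L, so [NH4+] = 0.001149/0.02500 = 0.04598 M.
Ka(NH4+) = Kw/Kb = 1.0e-14 / 1.8 x 10^-5 = 5.56e-10.
[H^+] = sqrt(Ka x [NH4+]) = sqrt(5.56e-10 x 0.04598) = 5.05e-6 M.
pH = -log(5.05e-6) = 5.30.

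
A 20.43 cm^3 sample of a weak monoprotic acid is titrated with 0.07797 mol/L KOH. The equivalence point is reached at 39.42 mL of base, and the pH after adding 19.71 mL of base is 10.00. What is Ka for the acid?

19.71 mL is half of the equivalence volume, so this is the half-equivalence point where [HA] = [A^-].
At half-equivalence pH = pKa, so pKa = 10.00.
Ka = 10^(-10.00) = 1.0 x 10^-10.

1.0 x 10^-10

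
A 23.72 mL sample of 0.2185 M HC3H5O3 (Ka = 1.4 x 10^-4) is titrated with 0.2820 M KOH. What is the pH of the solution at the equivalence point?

n(HC3H5O3) = 0.2185 x 0.02372 = 0.005183 mol; V(KOH) at equivalence = 0.005183/0.2820 = 0.01838 L.
At equivalence all the acid is converted to C3H5O3-; total volume = 0.02372 + 0.01838 = 0.04210 L, so [C3H5O3-] = 0.005183/0.04210 = 0.1231 M.
Kb = Kw/Ka = 1.0e-14 / 1.4 x 10^-4 = 7.14e-11.
[OH^-] = sqrt(Kb x [C3H5O3-]) = sqrt(7.14e-11 x 0.1231) = 2.97e-6 M.
pOH = 5.53, so pH = 14.00 - 5.53 = 8.47.

8.47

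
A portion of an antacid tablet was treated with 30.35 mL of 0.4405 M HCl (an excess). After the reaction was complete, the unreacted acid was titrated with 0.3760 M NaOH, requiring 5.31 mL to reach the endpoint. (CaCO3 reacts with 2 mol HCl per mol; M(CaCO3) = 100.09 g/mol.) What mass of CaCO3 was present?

Total n(HCl) added = 0.4405 x 0.03035 = 0.01337 mol.
n(NaOH) used = 0.3760 x 0.005310 = 0.001997 mol, which equals the excess n(HCl).
So n(HCl) consumed by the sample = 0.01337 - 0.001997 = 0.01137 mol.
n(CaCO3) = 0.01137 / 2 = 0.005686 mol.
mass = 0.005686 mol x 100.09 g/mol = 0.569 g.

0.569 g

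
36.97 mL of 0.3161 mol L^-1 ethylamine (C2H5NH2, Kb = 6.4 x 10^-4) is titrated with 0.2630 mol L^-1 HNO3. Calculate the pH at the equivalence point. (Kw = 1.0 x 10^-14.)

5.82

n(C2H5NH2) = 0.3161 x 0.03697 = 0.01169 mol; V(HNO3) at equivalence = 0.01169/0.2630 = 0.04443 L.
At equivalence the base is fully converted to C2H5NH3+; total volume = 0.08140 L, so [C2H5NH3+] = 0.01169/0.08140 = 0.1436 M.
Ka(C2H5NH3+) = Kw/Kb = 1.0e-14 / 6.4 x 10^-4 = 1.56e-11.
[H^+] = sqrt(Ka x [C2H5NH3+]) = sqrt(1.56e-11 x 0.1436) = 1.50e-6 M.
pH = -log(1.50e-6) = 5.82.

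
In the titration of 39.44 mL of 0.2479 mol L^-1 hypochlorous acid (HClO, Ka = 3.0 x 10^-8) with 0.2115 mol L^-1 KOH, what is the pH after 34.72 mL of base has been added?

Initial n(HClO) = 0.2479 x 0.03944 = 0.009777 mol.
n(KOH) added = 0.2115 x 0.03472 = 0.007343 mol, converting that many moles of HClO to ClO-.
Remaining n(HClO) = 0.002434 mol; n(ClO-) = 0.007343 mol.
By Henderson-Hasselbalch, pH = pKa + log([A^-]/[HA]) = 7.52 + log(0.007343/0.002434) = 7.52 + (+0.48) = 8.00.

8.00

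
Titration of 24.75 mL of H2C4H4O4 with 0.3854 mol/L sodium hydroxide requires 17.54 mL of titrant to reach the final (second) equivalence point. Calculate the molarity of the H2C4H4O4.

n(NaOH) = 0.3854 x 0.01754 = 0.006760 mol.
At the final (second) equivalence point, 2 mol OH^- react per mol H2C4H4O4, so n(H2C4H4O4) = 0.006760 / 2 = 0.003380 mol.
[H2C4H4O4] = 0.003380 / 0.02475 L = 0.137 M.

0.137 M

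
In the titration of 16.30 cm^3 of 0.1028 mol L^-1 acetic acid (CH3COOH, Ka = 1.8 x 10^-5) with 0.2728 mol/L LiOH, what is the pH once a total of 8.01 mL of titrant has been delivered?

n(acid) = 0.1028 x 0.01630 = 0.001676 mol; n(LiOH) added = 0.2728 x 0.008010 = 0.002185 mol.
Base is in excess by 0.002185 - 0.001676 = 0.0005095 mol in a total volume of 0.02431 L.
[OH^-] = 0.0005095/0.02431 = 0.02096 M, so pOH = 1.68 and pH = 14.00 - 1.68 = 12.32.

12.32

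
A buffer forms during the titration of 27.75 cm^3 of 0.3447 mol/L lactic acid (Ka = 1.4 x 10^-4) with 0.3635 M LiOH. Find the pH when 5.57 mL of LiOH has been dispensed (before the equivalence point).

Initial n(HC3H5O3) = 0.3447 x 0.02775 = 0.009565 mol.
n(LiOH) added = 0.3635 x 0.005570 = 0.002025 mol, converting that many moles of HC3H5O3 to C3H5O3-.
Remaining n(HC3H5O3) = 0.007541 mol; n(C3H5O3-) = 0.002025 mol.
By Henderson-Hasselbalch, pH = pKa + log([A^-]/[HA]) = 3.85 + log(0.002025/0.007541) = 3.85 + (-0.57) = 3.28.

3.28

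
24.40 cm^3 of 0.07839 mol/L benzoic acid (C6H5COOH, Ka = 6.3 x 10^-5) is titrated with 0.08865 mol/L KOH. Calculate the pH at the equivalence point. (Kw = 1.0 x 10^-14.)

8.41

n(C6H5COOH) = 0.07839 x 0.02440 = 0.001913 mol; V(KOH) at equivalence = 0.001913/0.08865 = 0.02158 L.
At equivalence all the acid is converted to C6H5COO-; total volume = 0.02440 + 0.02158 = 0.04598 L, so [C6H5COO-] = 0.001913/0.04598 = 0.04160 M.
Kb = Kw/Ka = 1.0e-14 / 6.3 x 10^-5 = 1.59e-10.
[OH^-] = sqrt(Kb x [C6H5COO-]) = sqrt(1.59e-10 x 0.04160) = 2.57e-6 M.
pOH = 5.59, so pH = 14.00 - 5.59 = 8.41.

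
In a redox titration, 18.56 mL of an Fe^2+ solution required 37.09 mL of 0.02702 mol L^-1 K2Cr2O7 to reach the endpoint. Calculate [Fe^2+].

n(K2Cr2O7) = 0.02702 x 0.03709 = 0.001002 mol.
From the balanced equation, 1 mol K2Cr2O7 reacts with 6 mol Fe^2+, so n(Fe^2+) = 0.001002 x 6/1 = 0.006013 mol.
[Fe^2+] = 0.006013 / 0.01856 L = 0.324 M.

0.324 M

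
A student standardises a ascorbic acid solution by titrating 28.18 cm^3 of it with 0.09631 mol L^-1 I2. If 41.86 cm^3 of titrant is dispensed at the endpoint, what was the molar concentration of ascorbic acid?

0.143 M

n(I2) = 0.09631 x 0.04186 = 0.004032 mol.
From the balanced equation, 1 mol I2 reacts with 1 mol ascorbic acid, so n(ascorbic acid) = 0.004032 x 1/1 = 0.004032 mol.
[ascorbic acid] = 0.004032 / 0.02818 L = 0.143 M.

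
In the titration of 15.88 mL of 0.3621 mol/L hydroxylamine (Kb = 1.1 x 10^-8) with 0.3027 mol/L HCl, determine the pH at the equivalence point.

n(NH2OH) = 0.3621 x 0.01588 = 0.005750 mol; V(HCl) at equivalence = 0.005750/0.3027 = 0.01900 L.
At equivalence the base is fully converted to NH3OH+; total volume = 0.03488 L, so [NH3OH+] = 0.005750/0.03488 = 0.1649 M.
Ka(NH3OH+) = Kw/Kb = 1.0e-14 / 1.1 x 10^-8 = 9.09e-7.
[H^+] = sqrt(Ka x [NH3OH+]) = sqrt(9.09e-7 x 0.1649) = 0.000387 M.
pH = -log(0.000387) = 3.41.

3.41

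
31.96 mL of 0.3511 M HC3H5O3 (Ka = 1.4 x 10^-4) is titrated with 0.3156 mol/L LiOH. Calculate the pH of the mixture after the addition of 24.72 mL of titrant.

Initial n(HC3H5O3) = 0.3511 x 0.03196 = 0.01122 mol.
n(LiOH) added = 0.3156 x 0.02472 = 0.007802 mol, converting that many moles of HC3H5O3 to C3H5O3-.
Remaining n(HC3H5O3) = 0.003420 mol; n(C3H5O3-) = 0.007802 mol.
By Henderson-Hasselbalch, pH = pKa + log([A^-]/[HA]) = 3.85 + log(0.007802/0.003420) = 3.85 + (+0.36) = 4.21.

4.21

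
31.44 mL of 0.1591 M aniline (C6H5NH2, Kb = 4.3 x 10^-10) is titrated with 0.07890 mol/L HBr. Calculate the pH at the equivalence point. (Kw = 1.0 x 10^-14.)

n(C6H5NH2) = 0.1591 x 0.03144 = 0.005002 mol; V(HBr) at equivalence = 0.005002/0.07890 = 0.06340 L.
At equivalence the base is fully converted to C6H5NH3+; total volume = 0.09484 L, so [C6H5NH3+] = 0.005002/0.09484 = 0.05274 M.
Ka(C6H5NH3+) = Kw/Kb = 1.0e-14 / 4.3 x 10^-10 = 2.33e-5.
[H^+] = sqrt(Ka x [C6H5NH3+]) = sqrt(2.33e-5 x 0.05274) = 0.00111 M.
pH = -log(0.00111) = 2.96.

2.96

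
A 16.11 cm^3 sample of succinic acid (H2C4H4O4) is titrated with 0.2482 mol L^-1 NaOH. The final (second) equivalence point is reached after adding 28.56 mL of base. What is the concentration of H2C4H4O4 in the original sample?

n(NaOH) = 0.2482 x 0.02856 = 0.007089 mol.
At the final (second) equivalence point, 2 mol OH^- react per mol H2C4H4O4, so n(H2C4H4O4) = 0.007089 / 2 = 0.003544 mol.
[H2C4H4O4] = 0.003544 / 0.01611 L = 0.220 M.

0.220 M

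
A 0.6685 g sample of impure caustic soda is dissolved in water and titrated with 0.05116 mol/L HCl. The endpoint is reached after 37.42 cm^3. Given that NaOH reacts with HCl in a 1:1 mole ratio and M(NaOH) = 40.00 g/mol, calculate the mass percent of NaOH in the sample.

11.5%

n(HCl) = 0.05116 x 0.03742 = 0.001914 mol.
n(NaOH) = 0.001914 / 1 = 0.001914 mol.
mass of NaOH = 0.001914 x 40.00 = 0.07658 g.
% purity = 0.07658 / 0.6685 x 100 = 11.5%.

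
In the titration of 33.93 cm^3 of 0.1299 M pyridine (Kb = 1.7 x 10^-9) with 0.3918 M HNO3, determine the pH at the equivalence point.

3.12

n(C5H5N) = 0.1299 x 0.03393 = 0.004408 mol; V(HNO3) at equivalence = 0.004408/0.3918 = 0.01125 L.
At equivalence the base is fully converted to C5H5NH+; total volume = 0.04518 L, so [C5H5NH+] = 0.004408/0.04518 = 0.09756 M.
Ka(C5H5NH+) = Kw/Kb = 1.0e-14 / 1.7 x 10^-9 = 5.88e-6.
[H^+] = sqrt(Ka x [C5H5NH+]) = sqrt(5.88e-6 x 0.09756) = 0.000758 M.
pH = -log(0.000758) = 3.12.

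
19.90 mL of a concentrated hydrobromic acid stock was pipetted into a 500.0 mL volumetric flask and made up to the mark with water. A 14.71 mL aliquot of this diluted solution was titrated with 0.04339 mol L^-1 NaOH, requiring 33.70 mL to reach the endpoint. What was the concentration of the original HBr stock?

n(NaOH) = 0.04339 x 0.03370 = 0.001462 mol.
n(HBr) in the aliquot = 0.001462 mol.
[diluted HBr] = 0.001462 / 0.01471 = 0.09940 M.
Dilution factor = 500.0/19.90 = 25.13, so [stock] = 0.09940 x 25.13 = 2.50 M.

2.50 M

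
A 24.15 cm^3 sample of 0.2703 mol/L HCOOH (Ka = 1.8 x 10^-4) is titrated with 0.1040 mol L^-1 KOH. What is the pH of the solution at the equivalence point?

n(HCOOH) = 0.2703 x 0.02415 = 0.006528 mol; V(KOH) at equivalence = 0.006528/0.1040 = 0.06277 L.
At equivalence all the acid is converted to HCOO-; total volume = 0.02415 + 0.06277 = 0.08692 L, so [HCOO-] = 0.006528/0.08692 = 0.07510 M.
Kb = Kw/Ka = 1.0e-14 / 1.8 x 10^-4 = 5.56e-11.
[OH^-] = sqrt(Kb x [HCOO-]) = sqrt(5.56e-11 x 0.07510) = 2.04e-6 M.
pOH = 5.69, so pH = 14.00 - 5.69 = 8.31.

8.31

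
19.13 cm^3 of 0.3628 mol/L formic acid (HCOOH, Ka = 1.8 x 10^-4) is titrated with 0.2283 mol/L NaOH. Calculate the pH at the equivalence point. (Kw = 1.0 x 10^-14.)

8.45

n(HCOOH) = 0.3628 x 0.01913 = 0.006940 mol; V(NaOH) at equivalence = 0.006940/0.2283 = 0.03040 L.
At equivalence all the acid is converted to HCOO-; total volume = 0.01913 + 0.03040 = 0.04953 L, so [HCOO-] = 0.006940/0.04953 = 0.1401 M.
Kb = Kw/Ka = 1.0e-14 / 1.8 x 10^-4 = 5.56e-11.
[OH^-] = sqrt(Kb x [HCOO-]) = sqrt(5.56e-11 x 0.1401) = 2.79e-6 M.
pOH = 5.55, so pH = 14.00 - 5.55 = 8.45.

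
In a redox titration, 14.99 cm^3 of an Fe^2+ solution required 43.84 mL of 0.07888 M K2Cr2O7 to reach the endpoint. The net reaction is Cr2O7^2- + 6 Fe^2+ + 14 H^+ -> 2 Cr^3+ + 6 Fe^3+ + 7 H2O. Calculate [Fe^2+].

1.38 M

n(K2Cr2O7) = 0.07888 x 0.04384 = 0.003458 mol.
From the balanced equation, 1 mol K2Cr2O7 reacts with 6 mol Fe^2+, so n(Fe^2+) = 0.003458 x 6/1 = 0.02075 mol.
[Fe^2+] = 0.02075 / 0.01499 L = 1.38 M.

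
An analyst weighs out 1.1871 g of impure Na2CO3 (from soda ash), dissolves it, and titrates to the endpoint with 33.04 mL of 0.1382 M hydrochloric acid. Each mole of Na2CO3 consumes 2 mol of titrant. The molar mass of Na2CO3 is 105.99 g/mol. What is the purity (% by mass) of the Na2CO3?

n(HCl) = 0.1382 x 0.03304 = 0.004566 mol.
n(Na2CO3) = 0.004566 / 2 = 0.002283 mol.
mass of Na2CO3 = 0.002283 x 105.99 = 0.2420 g.
% purity = 0.2420 / 1.1871 x 100 = 20.4%.

20.4%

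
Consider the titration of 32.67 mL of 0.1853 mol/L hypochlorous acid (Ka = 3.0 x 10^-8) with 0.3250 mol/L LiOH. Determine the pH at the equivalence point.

10.30

n(HClO) = 0.1853 x 0.03267 = 0.006054 mol; V(LiOH) at equivalence = 0.006054/0.3250 = 0.01863 L.
At equivalence all the acid is converted to ClO-; total volume = 0.03267 + 0.01863 = 0.05130 L, so [ClO-] = 0.006054/0.05130 = 0.1180 M.
Kb = Kw/Ka = 1.0e-14 / 3.0 x 10^-8 = 3.33e-7.
[OH^-] = sqrt(Kb x [ClO-]) = sqrt(3.33e-7 x 0.1180) = 0.000198 M.
pOH = 3.70, so pH = 14.00 - 3.70 = 10.30.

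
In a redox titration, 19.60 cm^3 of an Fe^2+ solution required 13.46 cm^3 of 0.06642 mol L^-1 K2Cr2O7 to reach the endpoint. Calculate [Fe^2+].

n(K2Cr2O7) = 0.06642 x 0.01346 = 0.0008940 mol.
From the balanced equation, 1 mol K2Cr2O7 reacts with 6 mol Fe^2+, so n(Fe^2+) = 0.0008940 x 6/1 = 0.005364 mol.
[Fe^2+] = 0.005364 / 0.01960 L = 0.274 M.

0.274 M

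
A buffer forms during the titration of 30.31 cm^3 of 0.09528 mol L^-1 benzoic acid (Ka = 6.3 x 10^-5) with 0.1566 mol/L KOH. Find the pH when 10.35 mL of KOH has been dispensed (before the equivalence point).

Initial n(C6H5COOH) = 0.09528 x 0.03031 = 0.002888 mol.
n(KOH) added = 0.1566 x 0.01035 = 0.001621 mol, converting that many moles of C6H5COOH to C6H5COO-.
Remaining n(C6H5COOH) = 0.001267 mol; n(C6H5COO-) = 0.001621 mol.
By Henderson-Hasselbalch, pH = pKa + log([A^-]/[HA]) = 4.20 + log(0.001621/0.001267) = 4.20 + (+0.11) = 4.31.

4.31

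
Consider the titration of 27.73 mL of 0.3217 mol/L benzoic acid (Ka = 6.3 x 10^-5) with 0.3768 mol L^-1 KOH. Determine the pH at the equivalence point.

n(C6H5COOH) = 0.3217 x 0.02773 = 0.008921 mol; V(KOH) at equivalence = 0.008921/0.3768 = 0.02368 L.
At equivalence all the acid is converted to C6H5COO-; total volume = 0.02773 + 0.02368 = 0.05141 L, so [C6H5COO-] = 0.008921/0.05141 = 0.1735 M.
Kb = Kw/Ka = 1.0e-14 / 6.3 x 10^-5 = 1.59e-10.
[OH^-] = sqrt(Kb x [C6H5COO-]) = sqrt(1.59e-10 x 0.1735) = 5.25e-6 M.
pOH = 5.28, so pH = 14.00 - 5.28 = 8.72.

8.72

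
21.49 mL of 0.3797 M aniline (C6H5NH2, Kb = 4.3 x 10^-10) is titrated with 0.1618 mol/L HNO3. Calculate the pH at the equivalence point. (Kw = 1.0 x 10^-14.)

2.79

n(C6H5NH2) = 0.3797 x 0.02149 = 0.008160 mol; V(HNO3) at equivalence = 0.008160/0.1618 = 0.05043 L.
At equivalence the base is fully converted to C6H5NH3+; total volume = 0.07192 L, so [C6H5NH3+] = 0.008160/0.07192 = 0.1135 M.
Ka(C6H5NH3+) = Kw/Kb = 1.0e-14 / 4.3 x 10^-10 = 2.33e-5.
[H^+] = sqrt(Ka x [C6H5NH3+]) = sqrt(2.33e-5 x 0.1135) = 0.00162 M.
pH = -log(0.00162) = 2.79.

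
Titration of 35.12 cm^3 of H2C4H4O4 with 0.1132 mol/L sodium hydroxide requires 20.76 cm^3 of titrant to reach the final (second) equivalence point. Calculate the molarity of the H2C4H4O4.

0.0335 M

n(NaOH) = 0.1132 x 0.02076 = 0.002350 mol.
At the final (second) equivalence point, 2 mol OH^- react per mol H2C4H4O4, so n(H2C4H4O4) = 0.002350 / 2 = 0.001175 mol.
[H2C4H4O4] = 0.001175 / 0.03512 L = 0.0335 M.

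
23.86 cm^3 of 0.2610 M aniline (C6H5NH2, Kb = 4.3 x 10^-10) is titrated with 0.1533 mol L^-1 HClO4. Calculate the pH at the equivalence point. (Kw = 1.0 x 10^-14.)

2.82

n(C6H5NH2) = 0.2610 x 0.02386 = 0.006227 mol; V(HClO4) at equivalence = 0.006227/0.1533 = 0.04062 L.
At equivalence the base is fully converted to C6H5NH3+; total volume = 0.06448 L, so [C6H5NH3+] = 0.006227/0.06448 = 0.09658 M.
Ka(C6H5NH3+) = Kw/Kb = 1.0e-14 / 4.3 x 10^-10 = 2.33e-5.
[H^+] = sqrt(Ka x [C6H5NH3+]) = sqrt(2.33e-5 x 0.09658) = 0.00150 M.
pH = -log(0.00150) = 2.82.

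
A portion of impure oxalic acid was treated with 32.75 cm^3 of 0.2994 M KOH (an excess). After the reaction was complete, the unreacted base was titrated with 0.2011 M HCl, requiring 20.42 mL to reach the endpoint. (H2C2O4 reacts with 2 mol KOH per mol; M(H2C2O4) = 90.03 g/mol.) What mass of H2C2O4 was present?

Total n(KOH) added = 0.2994 x 0.03275 = 0.009805 mol.
n(HCl) used = 0.2011 x 0.02042 = 0.004106 mol, which equals the excess n(KOH).
So n(KOH) consumed by the sample = 0.009805 - 0.004106 = 0.005699 mol.
n(H2C2O4) = 0.005699 / 2 = 0.002849 mol.
mass = 0.002849 mol x 90.03 g/mol = 0.257 g.

0.257 g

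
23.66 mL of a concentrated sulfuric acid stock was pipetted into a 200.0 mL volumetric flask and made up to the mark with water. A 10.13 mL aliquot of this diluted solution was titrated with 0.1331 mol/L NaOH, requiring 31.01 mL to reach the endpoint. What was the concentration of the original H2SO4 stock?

n(NaOH) = 0.1331 x 0.03101 = 0.004127 mol.
n(H2SO4) in the aliquot = 0.004127 x 1/2 = 0.002064 mol.
[diluted H2SO4] = 0.002064 / 0.01013 = 0.2037 M.
Dilution factor = 200.0/23.66 = 8.453, so [stock] = 0.2037 x 8.453 = 1.72 M.

1.72 M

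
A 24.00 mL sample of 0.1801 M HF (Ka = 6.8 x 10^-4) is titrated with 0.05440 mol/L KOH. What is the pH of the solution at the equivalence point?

n(HF) = 0.1801 x 0.02400 = 0.004322 mol; V(KOH) at equivalence = 0.004322/0.05440 = 0.07946 L.
At equivalence all the acid is converted to F-; total volume = 0.02400 + 0.07946 = 0.1035 L, so [F-] = 0.004322/0.1035 = 0.04178 M.
Kb = Kw/Ka = 1.0e-14 / 6.8 x 10^-4 = 1.47e-11.
[OH^-] = sqrt(Kb x [F-]) = sqrt(1.47e-11 x 0.04178) = 7.84e-7 M.
pOH = 6.11, so pH = 14.00 - 6.11 = 7.89.

7.89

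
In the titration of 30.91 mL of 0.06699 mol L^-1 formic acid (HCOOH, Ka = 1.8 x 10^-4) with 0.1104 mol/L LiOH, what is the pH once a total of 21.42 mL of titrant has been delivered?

11.75

n(acid) = 0.06699 x 0.03091 = 0.002071 mol; n(LiOH) added = 0.1104 x 0.02142 = 0.002365 mol.
Base is in excess by 0.002365 - 0.002071 = 0.0002941 mol in a total volume of 0.05233 L.
[OH^-] = 0.0002941/0.05233 = 0.005620 M, so pOH = 2.25 and pH = 14.00 - 2.25 = 11.75.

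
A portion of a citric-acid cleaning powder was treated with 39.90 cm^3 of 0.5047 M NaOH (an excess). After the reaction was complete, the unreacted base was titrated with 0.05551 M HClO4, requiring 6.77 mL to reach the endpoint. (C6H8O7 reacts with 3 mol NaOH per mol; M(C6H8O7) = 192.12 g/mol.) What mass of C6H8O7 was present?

1.27 g

Total n(NaOH) added = 0.5047 x 0.03990 = 0.02014 mol.
n(HClO4) used = 0.05551 x 0.006770 = 0.0003758 mol, which equals the excess n(NaOH).
So n(NaOH) consumed by the sample = 0.02014 - 0.0003758 = 0.01976 mol.
n(C6H8O7) = 0.01976 / 3 = 0.006587 mol.
mass = 0.006587 mol x 192.12 g/mol = 1.27 g.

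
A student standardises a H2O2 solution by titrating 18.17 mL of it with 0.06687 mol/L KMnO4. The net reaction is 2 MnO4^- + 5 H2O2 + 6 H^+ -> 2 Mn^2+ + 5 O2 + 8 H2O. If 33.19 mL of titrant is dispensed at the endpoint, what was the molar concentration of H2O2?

n(KMnO4) = 0.06687 x 0.03319 = 0.002219 mol.
From the balanced equation, 2 mol KMnO4 reacts with 5 mol H2O2, so n(H2O2) = 0.002219 x 5/2 = 0.005549 mol.
[H2O2] = 0.005549 / 0.01817 L = 0.305 M.

0.305 M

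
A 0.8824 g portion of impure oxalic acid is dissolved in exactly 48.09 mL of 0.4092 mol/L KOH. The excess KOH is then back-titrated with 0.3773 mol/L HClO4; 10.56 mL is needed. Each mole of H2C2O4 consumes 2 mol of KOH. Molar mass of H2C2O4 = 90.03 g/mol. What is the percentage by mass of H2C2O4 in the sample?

Total n(KOH) added = 0.4092 x 0.04809 = 0.01968 mol.
n(HClO4) used = 0.3773 x 0.01056 = 0.003984 mol, which equals the excess n(KOH).
So n(KOH) consumed by the sample = 0.01968 - 0.003984 = 0.01569 mol.
n(H2C2O4) = 0.01569 / 2 = 0.007847 mol.
mass H2C2O4 = 0.007847 x 90.03 = 0.7065 g, so %H2C2O4 = 0.7065/0.8824 x 100 = 80.1%.

80.1%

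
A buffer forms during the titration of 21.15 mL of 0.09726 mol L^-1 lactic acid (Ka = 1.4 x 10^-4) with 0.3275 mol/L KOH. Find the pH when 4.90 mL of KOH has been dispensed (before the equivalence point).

Initial n(HC3H5O3) = 0.09726 x 0.02115 = 0.002057 mol.
n(KOH) added = 0.3275 x 0.004900 = 0.001605 mol, converting that many moles of HC3H5O3 to C3H5O3-.
Remaining n(HC3H5O3) = 0.0004523 mol; n(C3H5O3-) = 0.001605 mol.
By Henderson-Hasselbalch, pH = pKa + log([A^-]/[HA]) = 3.85 + log(0.001605/0.0004523) = 3.85 + (+0.55) = 4.40.

4.40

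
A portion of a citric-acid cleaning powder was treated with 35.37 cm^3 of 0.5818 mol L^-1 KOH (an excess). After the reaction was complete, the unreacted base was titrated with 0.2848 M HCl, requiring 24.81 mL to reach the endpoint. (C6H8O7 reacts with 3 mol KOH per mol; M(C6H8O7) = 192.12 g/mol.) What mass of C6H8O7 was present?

Total n(KOH) added = 0.5818 x 0.03537 = 0.02058 mol.
n(HCl) used = 0.2848 x 0.02481 = 0.007066 mol, which equals the excess n(KOH).
So n(KOH) consumed by the sample = 0.02058 - 0.007066 = 0.01351 mol.
n(C6H8O7) = 0.01351 / 3 = 0.004504 mol.
mass = 0.004504 mol x 192.12 g/mol = 0.865 g.

0.865 g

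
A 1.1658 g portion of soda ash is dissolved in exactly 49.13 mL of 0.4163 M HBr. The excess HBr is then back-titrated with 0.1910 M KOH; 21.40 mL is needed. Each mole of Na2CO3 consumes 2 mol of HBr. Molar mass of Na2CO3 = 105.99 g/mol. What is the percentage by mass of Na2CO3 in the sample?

74.4%

Total n(HBr) added = 0.4163 x 0.04913 = 0.02045 mol.
n(KOH) used = 0.1910 x 0.02140 = 0.004087 mol, which equals the excess n(HBr).
So n(HBr) consumed by the sample = 0.02045 - 0.004087 = 0.01637 mol.
n(Na2CO3) = 0.01637 / 2 = 0.008183 mol.
mass Na2CO3 = 0.008183 x 105.99 = 0.8673 g, so %Na2CO3 = 0.8673/1.1658 x 100 = 74.4%.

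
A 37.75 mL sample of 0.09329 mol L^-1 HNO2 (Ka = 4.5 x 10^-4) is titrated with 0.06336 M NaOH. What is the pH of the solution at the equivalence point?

n(HNO2) = 0.09329 x 0.03775 = 0.003522 mol; V(NaOH) at equivalence = 0.003522/0.06336 = 0.05558 L.
At equivalence all the acid is converted to NO2-; total volume = 0.03775 + 0.05558 = 0.09333 L, so [NO2-] = 0.003522/0.09333 = 0.03773 M.
Kb = Kw/Ka = 1.0e-14 / 4.5 x 10^-4 = 2.22e-11.
[OH^-] = sqrt(Kb x [NO2-]) = sqrt(2.22e-11 x 0.03773) = 9.16e-7 M.
pOH = 6.04, so pH = 14.00 - 6.04 = 7.96.

7.96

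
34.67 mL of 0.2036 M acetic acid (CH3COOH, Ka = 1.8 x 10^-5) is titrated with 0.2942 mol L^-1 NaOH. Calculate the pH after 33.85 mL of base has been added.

12.63

n(acid) = 0.2036 x 0.03467 = 0.007059 mol; n(NaOH) added = 0.2942 x 0.03385 = 0.009959 mol.
Base is in excess by 0.009959 - 0.007059 = 0.002900 mol in a total volume of 0.06852 L.
[OH^-] = 0.002900/0.06852 = 0.04232 M, so pOH = 1.37 and pH = 14.00 - 1.37 = 12.63.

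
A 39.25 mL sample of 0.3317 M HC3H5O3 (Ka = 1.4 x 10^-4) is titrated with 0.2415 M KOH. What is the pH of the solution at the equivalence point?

8.50

n(HC3H5O3) = 0.3317 x 0.03925 = 0.01302 mol; V(KOH) at equivalence = 0.01302/0.2415 = 0.05391 L.
At equivalence all the acid is converted to C3H5O3-; total volume = 0.03925 + 0.05391 = 0.09316 L, so [C3H5O3-] = 0.01302/0.09316 = 0.1398 M.
Kb = Kw/Ka = 1.0e-14 / 1.4 x 10^-4 = 7.14e-11.
[OH^-] = sqrt(Kb x [C3H5O3-]) = sqrt(7.14e-11 x 0.1398) = 3.16e-6 M.
pOH = 5.50, so pH = 14.00 - 5.50 = 8.50.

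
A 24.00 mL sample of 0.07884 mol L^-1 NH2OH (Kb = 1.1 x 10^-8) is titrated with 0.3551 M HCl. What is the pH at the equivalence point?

n(NH2OH) = 0.07884 x 0.02400 = 0.001892 mol; V(HCl) at equivalence = 0.001892/0.3551 = 0.005329 L.
At equivalence the base is fully converted to NH3OH+; total volume = 0.02933 L, so [NH3OH+] = 0.001892/0.02933 = 0.06452 M.
Ka(NH3OH+) = Kw/Kb = 1.0e-14 / 1.1 x 10^-8 = 9.09e-7.
[H^+] = sqrt(Ka x [NH3OH+]) = sqrt(9.09e-7 x 0.06452) = 0.000242 M.
pH = -log(0.000242) = 3.62.

3.62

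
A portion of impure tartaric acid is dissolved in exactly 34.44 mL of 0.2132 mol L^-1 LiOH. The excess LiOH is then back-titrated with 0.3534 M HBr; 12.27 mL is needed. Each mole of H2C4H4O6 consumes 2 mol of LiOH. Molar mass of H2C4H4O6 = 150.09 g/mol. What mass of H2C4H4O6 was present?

0.226 g

Total n(LiOH) added = 0.2132 x 0.03444 = 0.007343 mol.
n(HBr) used = 0.3534 x 0.01227 = 0.004336 mol, which equals the excess n(LiOH).
So n(LiOH) consumed by the sample = 0.007343 - 0.004336 = 0.003006 mol.
n(H2C4H4O6) = 0.003006 / 2 = 0.001503 mol.
mass = 0.001503 mol x 150.09 g/mol = 0.226 g.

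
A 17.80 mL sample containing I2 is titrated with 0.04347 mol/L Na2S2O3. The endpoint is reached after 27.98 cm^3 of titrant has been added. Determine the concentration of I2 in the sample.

0.0342 M

n(Na2S2O3) = 0.04347 x 0.02798 = 0.001216 mol.
From the balanced equation, 2 mol Na2S2O3 reacts with 1 mol I2, so n(I2) = 0.001216 x 1/2 = 0.0006081 mol.
[I2] = 0.0006081 / 0.01780 L = 0.0342 M.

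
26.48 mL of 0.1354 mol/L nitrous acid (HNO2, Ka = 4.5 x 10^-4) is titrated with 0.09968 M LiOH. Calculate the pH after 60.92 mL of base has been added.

12.45

n(acid) = 0.1354 x 0.02648 = 0.003585 mol; n(LiOH) added = 0.09968 x 0.06092 = 0.006073 mol.
Base is in excess by 0.006073 - 0.003585 = 0.002487 mol in a total volume of 0.08740 L.
[OH^-] = 0.002487/0.08740 = 0.02846 M, so pOH = 1.55 and pH = 14.00 - 1.55 = 12.45.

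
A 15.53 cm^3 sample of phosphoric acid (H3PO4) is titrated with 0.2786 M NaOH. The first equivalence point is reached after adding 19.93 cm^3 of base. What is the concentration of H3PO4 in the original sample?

n(NaOH) = 0.2786 x 0.01993 = 0.005552 mol.
At the first equivalence point, 1 mol OH^- react per mol H3PO4, so n(H3PO4) = 0.005552 / 1 = 0.005552 mol.
[H3PO4] = 0.005552 / 0.01553 L = 0.358 M.

0.358 M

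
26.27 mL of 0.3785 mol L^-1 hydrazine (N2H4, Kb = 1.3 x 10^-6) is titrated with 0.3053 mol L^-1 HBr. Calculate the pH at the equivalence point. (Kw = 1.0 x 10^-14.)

4.44

n(N2H4) = 0.3785 x 0.02627 = 0.009943 mol; V(HBr) at equivalence = 0.009943/0.3053 = 0.03257 L.
At equivalence the base is fully converted to N2H5+; total volume = 0.05884 L, so [N2H5+] = 0.009943/0.05884 = 0.1690 M.
Ka(N2H5+) = Kw/Kb = 1.0e-14 / 1.3 x 10^-6 = 7.69e-9.
[H^+] = sqrt(Ka x [N2H5+]) = sqrt(7.69e-9 x 0.1690) = 3.61e-5 M.
pH = -log(3.61e-5) = 4.44.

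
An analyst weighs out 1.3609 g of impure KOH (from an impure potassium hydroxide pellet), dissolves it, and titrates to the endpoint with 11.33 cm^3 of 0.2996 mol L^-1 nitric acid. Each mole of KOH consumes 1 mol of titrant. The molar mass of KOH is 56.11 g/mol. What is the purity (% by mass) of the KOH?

n(HNO3) = 0.2996 x 0.01133 = 0.003394 mol.
n(KOH) = 0.003394 / 1 = 0.003394 mol.
mass of KOH = 0.003394 x 56.11 = 0.1905 g.
% purity = 0.1905 / 1.3609 x 100 = 14.0%.

14.0%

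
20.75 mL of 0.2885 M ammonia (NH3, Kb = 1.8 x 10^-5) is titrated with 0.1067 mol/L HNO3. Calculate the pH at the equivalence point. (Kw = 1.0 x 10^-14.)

5.18

n(NH3) = 0.2885 x 0.02075 = 0.005986 mol; V(HNO3) at equivalence = 0.005986/0.1067 = 0.05610 L.
At equivalence the base is fully converted to NH4+; total volume = 0.07685 L, so [NH4+] = 0.005986/0.07685 = 0.07789 M.
Ka(NH4+) = Kw/Kb = 1.0e-14 / 1.8 x 10^-5 = 5.56e-10.
[H^+] = sqrt(Ka x [NH4+]) = sqrt(5.56e-10 x 0.07789) = 6.58e-6 M.
pH = -log(6.58e-6) = 5.18.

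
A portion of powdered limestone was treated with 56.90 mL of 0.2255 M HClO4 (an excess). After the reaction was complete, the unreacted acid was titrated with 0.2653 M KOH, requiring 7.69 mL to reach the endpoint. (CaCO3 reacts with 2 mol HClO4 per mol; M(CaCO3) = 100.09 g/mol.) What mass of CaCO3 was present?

0.540 g

Total n(HClO4) added = 0.2255 x 0.05690 = 0.01283 mol.
n(KOH) used = 0.2653 x 0.007690 = 0.002040 mol, which equals the excess n(HClO4).
So n(HClO4) consumed by the sample = 0.01283 - 0.002040 = 0.01079 mol.
n(CaCO3) = 0.01079 / 2 = 0.005395 mol.
mass = 0.005395 mol x 100.09 g/mol = 0.540 g.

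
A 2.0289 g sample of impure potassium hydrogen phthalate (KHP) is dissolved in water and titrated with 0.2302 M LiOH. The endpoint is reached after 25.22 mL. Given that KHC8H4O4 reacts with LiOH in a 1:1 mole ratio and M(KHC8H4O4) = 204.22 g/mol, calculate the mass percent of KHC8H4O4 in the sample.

n(LiOH) = 0.2302 x 0.02522 = 0.005806 mol.
n(KHC8H4O4) = 0.005806 / 1 = 0.005806 mol.
mass of KHC8H4O4 = 0.005806 x 204.22 = 1.186 g.
% purity = 1.186 / 2.0289 x 100 = 58.4%.

58.4%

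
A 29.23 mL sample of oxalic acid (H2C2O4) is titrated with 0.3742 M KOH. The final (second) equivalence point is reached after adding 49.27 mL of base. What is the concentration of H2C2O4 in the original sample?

0.315 M

n(KOH) = 0.3742 x 0.04927 = 0.01844 mol.
At the final (second) equivalence point, 2 mol OH^- react per mol H2C2O4, so n(H2C2O4) = 0.01844 / 2 = 0.009218 mol.
[H2C2O4] = 0.009218 / 0.02923 L = 0.315 M.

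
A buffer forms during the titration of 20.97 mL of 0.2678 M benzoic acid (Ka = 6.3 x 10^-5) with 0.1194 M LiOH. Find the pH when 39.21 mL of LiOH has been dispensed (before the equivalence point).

4.90

Initial n(C6H5COOH) = 0.2678 x 0.02097 = 0.005616 mol.
n(LiOH) added = 0.1194 x 0.03921 = 0.004682 mol, converting that many moles of C6H5COOH to C6H5COO-.
Remaining n(C6H5COOH) = 0.0009341 mol; n(C6H5COO-) = 0.004682 mol.
By Henderson-Hasselbalch, pH = pKa + log([A^-]/[HA]) = 4.20 + log(0.004682/0.0009341) = 4.20 + (+0.70) = 4.90.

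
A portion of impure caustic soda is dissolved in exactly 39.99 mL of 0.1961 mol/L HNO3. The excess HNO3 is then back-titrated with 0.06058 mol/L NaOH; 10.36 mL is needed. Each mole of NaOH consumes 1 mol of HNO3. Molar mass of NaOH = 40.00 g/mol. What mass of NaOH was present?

Total n(HNO3) added = 0.1961 x 0.03999 = 0.007842 mol.
n(NaOH) used = 0.06058 x 0.01036 = 0.0006276 mol, which equals the excess n(HNO3).
So n(HNO3) consumed by the sample = 0.007842 - 0.0006276 = 0.007214 mol.
n(NaOH) = 0.007214 / 1 = 0.007214 mol.
mass = 0.007214 mol x 40.00 g/mol = 0.289 g.

0.289 g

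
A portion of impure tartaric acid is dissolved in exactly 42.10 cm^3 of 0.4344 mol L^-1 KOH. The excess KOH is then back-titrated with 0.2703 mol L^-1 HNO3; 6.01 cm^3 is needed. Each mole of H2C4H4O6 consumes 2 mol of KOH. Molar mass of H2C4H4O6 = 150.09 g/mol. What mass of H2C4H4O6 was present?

1.25 g

Total n(KOH) added = 0.4344 x 0.04210 = 0.01829 mol.
n(HNO3) used = 0.2703 x 0.006010 = 0.001625 mol, which equals the excess n(KOH).
So n(KOH) consumed by the sample = 0.01829 - 0.001625 = 0.01666 mol.
n(H2C4H4O6) = 0.01666 / 2 = 0.008332 mol.
mass = 0.008332 mol x 150.09 g/mol = 1.25 g.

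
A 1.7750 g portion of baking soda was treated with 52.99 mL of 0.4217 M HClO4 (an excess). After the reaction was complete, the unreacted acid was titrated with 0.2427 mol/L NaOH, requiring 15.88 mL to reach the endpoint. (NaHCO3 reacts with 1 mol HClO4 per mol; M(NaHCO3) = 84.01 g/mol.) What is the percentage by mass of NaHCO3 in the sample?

87.5%

Total n(HClO4) added = 0.4217 x 0.05299 = 0.02235 mol.
n(NaOH) used = 0.2427 x 0.01588 = 0.003854 mol, which equals the excess n(HClO4).
So n(HClO4) consumed by the sample = 0.02235 - 0.003854 = 0.01849 mol.
n(NaHCO3) = 0.01849 / 1 = 0.01849 mol.
mass NaHCO3 = 0.01849 x 84.01 = 1.553 g, so %NaHCO3 = 1.553/1.7750 x 100 = 87.5%.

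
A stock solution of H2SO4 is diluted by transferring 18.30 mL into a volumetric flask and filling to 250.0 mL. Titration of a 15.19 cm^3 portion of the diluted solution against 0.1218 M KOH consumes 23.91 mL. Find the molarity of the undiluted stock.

1.31 M

n(KOH) = 0.1218 x 0.02391 = 0.002912 mol.
n(H2SO4) in the aliquot = 0.002912 x 1/2 = 0.001456 mol.
[diluted H2SO4] = 0.001456 / 0.01519 = 0.09586 M.
Dilution factor = 250.0/18.30 = 13.66, so [stock] = 0.09586 x 13.66 = 1.31 M.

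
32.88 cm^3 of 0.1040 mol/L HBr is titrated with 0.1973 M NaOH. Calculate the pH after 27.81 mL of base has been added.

12.53

n(acid) = 0.1040 x 0.03288 = 0.003420 mol; n(NaOH) added = 0.1973 x 0.02781 = 0.005487 mol.
Base is in excess by 0.005487 - 0.003420 = 0.002067 mol in a total volume of 0.06069 L.
[OH^-] = 0.002067/0.06069 = 0.03406 M, so pOH = 1.47 and pH = 14.00 - 1.47 = 12.53.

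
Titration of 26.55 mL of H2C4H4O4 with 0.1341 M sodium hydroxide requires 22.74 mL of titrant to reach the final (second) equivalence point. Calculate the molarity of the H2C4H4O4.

0.0574 M

n(NaOH) = 0.1341 x 0.02274 = 0.003049 mol.
At the final (second) equivalence point, 2 mol OH^- react per mol H2C4H4O4, so n(H2C4H4O4) = 0.003049 / 2 = 0.001525 mol.
[H2C4H4O4] = 0.001525 / 0.02655 L = 0.0574 M.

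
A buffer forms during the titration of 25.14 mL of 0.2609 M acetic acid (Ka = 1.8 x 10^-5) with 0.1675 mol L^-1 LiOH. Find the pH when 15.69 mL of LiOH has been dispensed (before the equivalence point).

4.57

Initial n(CH3COOH) = 0.2609 x 0.02514 = 0.006559 mol.
n(LiOH) added = 0.1675 x 0.01569 = 0.002628 mol, converting that many moles of CH3COOH to CH3COO-.
Remaining n(CH3COOH) = 0.003931 mol; n(CH3COO-) = 0.002628 mol.
By Henderson-Hasselbalch, pH = pKa + log([A^-]/[HA]) = 4.74 + log(0.002628/0.003931) = 4.74 + (-0.17) = 4.57.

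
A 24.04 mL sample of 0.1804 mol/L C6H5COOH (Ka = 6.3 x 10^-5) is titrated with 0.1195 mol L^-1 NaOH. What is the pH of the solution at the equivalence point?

n(C6H5COOH) = 0.1804 x 0.02404 = 0.004337 mol; V(NaOH) at equivalence = 0.004337/0.1195 = 0.03629 L.
At equivalence all the acid is converted to C6H5COO-; total volume = 0.02404 + 0.03629 = 0.06033 L, so [C6H5COO-] = 0.004337/0.06033 = 0.07188 M.
Kb = Kw/Ka = 1.0e-14 / 6.3 x 10^-5 = 1.59e-10.
[OH^-] = sqrt(Kb x [C6H5COO-]) = sqrt(1.59e-10 x 0.07188) = 3.38e-6 M.
pOH = 5.47, so pH = 14.00 - 5.47 = 8.53.

8.53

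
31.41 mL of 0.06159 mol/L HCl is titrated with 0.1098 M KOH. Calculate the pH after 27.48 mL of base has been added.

12.26

n(acid) = 0.06159 x 0.03141 = 0.001935 mol; n(KOH) added = 0.1098 x 0.02748 = 0.003017 mol.
Base is in excess by 0.003017 - 0.001935 = 0.001083 mol in a total volume of 0.05889 L.
[OH^-] = 0.001083/0.05889 = 0.01839 M, so pOH = 1.74 and pH = 14.00 - 1.74 = 12.26.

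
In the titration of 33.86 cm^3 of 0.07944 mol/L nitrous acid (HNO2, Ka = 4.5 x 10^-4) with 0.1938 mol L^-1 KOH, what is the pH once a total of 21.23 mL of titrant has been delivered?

n(acid) = 0.07944 x 0.03386 = 0.002690 mol; n(KOH) added = 0.1938 x 0.02123 = 0.004114 mol.
Base is in excess by 0.004114 - 0.002690 = 0.001425 mol in a total volume of 0.05509 L.
[OH^-] = 0.001425/0.05509 = 0.02586 M, so pOH = 1.59 and pH = 14.00 - 1.59 = 12.41.

12.41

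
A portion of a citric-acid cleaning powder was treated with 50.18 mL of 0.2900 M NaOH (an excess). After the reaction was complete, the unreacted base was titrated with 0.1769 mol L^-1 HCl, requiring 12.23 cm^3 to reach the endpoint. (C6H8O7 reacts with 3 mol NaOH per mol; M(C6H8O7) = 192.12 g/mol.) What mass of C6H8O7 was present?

Total n(NaOH) added = 0.2900 x 0.05018 = 0.01455 mol.
n(HCl) used = 0.1769 x 0.01223 = 0.002163 mol, which equals the excess n(NaOH).
So n(NaOH) consumed by the sample = 0.01455 - 0.002163 = 0.01239 mol.
n(C6H8O7) = 0.01239 / 3 = 0.004130 mol.
mass = 0.004130 mol x 192.12 g/mol = 0.793 g.

0.793 g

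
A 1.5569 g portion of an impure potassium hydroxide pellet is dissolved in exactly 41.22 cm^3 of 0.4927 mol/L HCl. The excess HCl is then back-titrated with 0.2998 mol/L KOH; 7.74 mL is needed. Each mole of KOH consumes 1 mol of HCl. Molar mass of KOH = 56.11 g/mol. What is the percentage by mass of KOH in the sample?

64.8%

Total n(HCl) added = 0.4927 x 0.04122 = 0.02031 mol.
n(KOH) used = 0.2998 x 0.007740 = 0.002320 mol, which equals the excess n(HCl).
So n(HCl) consumed by the sample = 0.02031 - 0.002320 = 0.01799 mol.
n(KOH) = 0.01799 / 1 = 0.01799 mol.
mass KOH = 0.01799 x 56.11 = 1.009 g, so %KOH = 1.009/1.5569 x 100 = 64.8%.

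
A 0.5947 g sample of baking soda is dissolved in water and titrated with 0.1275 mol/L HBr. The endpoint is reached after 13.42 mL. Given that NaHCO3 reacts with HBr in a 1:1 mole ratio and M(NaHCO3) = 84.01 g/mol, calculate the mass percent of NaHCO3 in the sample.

n(HBr) = 0.1275 x 0.01342 = 0.001711 mol.
n(NaHCO3) = 0.001711 / 1 = 0.001711 mol.
mass of NaHCO3 = 0.001711 x 84.01 = 0.1437 g.
% purity = 0.1437 / 0.5947 x 100 = 24.2%.

24.2%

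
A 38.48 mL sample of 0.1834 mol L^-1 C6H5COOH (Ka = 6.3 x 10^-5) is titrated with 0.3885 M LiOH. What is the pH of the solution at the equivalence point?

n(C6H5COOH) = 0.1834 x 0.03848 = 0.007057 mol; V(LiOH) at equivalence = 0.007057/0.3885 = 0.01817 L.
At equivalence all the acid is converted to C6H5COO-; total volume = 0.03848 + 0.01817 = 0.05665 L, so [C6H5COO-] = 0.007057/0.05665 = 0.1246 M.
Kb = Kw/Ka = 1.0e-14 / 6.3 x 10^-5 = 1.59e-10.
[OH^-] = sqrt(Kb x [C6H5COO-]) = sqrt(1.59e-10 x 0.1246) = 4.45e-6 M.
pOH = 5.35, so pH = 14.00 - 5.35 = 8.65.

8.65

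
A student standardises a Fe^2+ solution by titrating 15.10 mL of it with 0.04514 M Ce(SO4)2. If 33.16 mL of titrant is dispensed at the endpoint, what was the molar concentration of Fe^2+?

n(Ce(SO4)2) = 0.04514 x 0.03316 = 0.001497 mol.
From the balanced equation, 1 mol Ce(SO4)2 reacts with 1 mol Fe^2+, so n(Fe^2+) = 0.001497 x 1/1 = 0.001497 mol.
[Fe^2+] = 0.001497 / 0.01510 L = 0.0991 M.

0.0991 M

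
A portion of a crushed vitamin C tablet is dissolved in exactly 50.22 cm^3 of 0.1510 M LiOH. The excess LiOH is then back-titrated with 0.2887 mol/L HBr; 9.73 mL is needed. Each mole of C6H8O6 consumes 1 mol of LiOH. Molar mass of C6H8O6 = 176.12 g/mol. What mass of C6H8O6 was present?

0.841 g

Total n(LiOH) added = 0.1510 x 0.05022 = 0.007583 mol.
n(HBr) used = 0.2887 x 0.009730 = 0.002809 mol, which equals the excess n(LiOH).
So n(LiOH) consumed by the sample = 0.007583 - 0.002809 = 0.004774 mol.
n(C6H8O6) = 0.004774 / 1 = 0.004774 mol.
mass = 0.004774 mol x 176.12 g/mol = 0.841 g.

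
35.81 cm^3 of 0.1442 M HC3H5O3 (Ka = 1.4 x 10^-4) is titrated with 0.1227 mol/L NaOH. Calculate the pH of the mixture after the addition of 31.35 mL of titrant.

Initial n(HC3H5O3) = 0.1442 x 0.03581 = 0.005164 mol.
n(NaOH) added = 0.1227 x 0.03135 = 0.003847 mol, converting that many moles of HC3H5O3 to C3H5O3-.
Remaining n(HC3H5O3) = 0.001317 mol; n(C3H5O3-) = 0.003847 mol.
By Henderson-Hasselbalch, pH = pKa + log([A^-]/[HA]) = 3.85 + log(0.003847/0.001317) = 3.85 + (+0.47) = 4.32.

4.32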